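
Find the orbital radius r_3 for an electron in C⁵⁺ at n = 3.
0.0794 nm (or 0.7938 Å)

The Bohr radius formula is:
r_n = n² a₀ / Z

where a₀ = 0.0529177 nm is the Bohr radius.

For C⁵⁺ (Z = 6) at n = 3:
r_3 = 3² × 0.0529177 nm / 6
r_3 = 9 × 0.0529177 nm / 6
r_3 = 0.47626 nm / 6
r_3 = 0.0794 nm

The electron orbits at approximately 0.0794 nm from the nucleus.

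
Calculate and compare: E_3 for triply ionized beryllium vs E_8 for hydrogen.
Be³⁺ at n = 3 (E = -24.187911 eV)

Using E_n = -13.6057 Z² / n² eV:

Be³⁺ (Z = 4) at n = 3:
E = -13.6057 × 4² / 3² = -13.6057 × 16 / 9 = -24.187911111 eV

H (Z = 1) at n = 8:
E = -13.6057 × 1² / 8² = -13.6057 × 1 / 64 = -0.212589063 eV

Since -24.187911111 eV < -0.212589063 eV,
Be³⁺ at n = 3 is more tightly bound (requires more energy to ionize).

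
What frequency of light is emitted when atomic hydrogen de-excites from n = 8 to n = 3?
3.1413e+14 Hz

First, find the transition energy:
E_8 = -13.6057 / 8² = -0.2125891 eV
E_3 = -13.6057 / 3² = -1.5117444 eV
|ΔE| = |E_3 - E_8| = 1.2991553 eV

Convert to Joules: E = 1.2991553 eV × (1.602177 × 10⁻¹⁹ J/eV) = 2.081477e-19 J

Using E = hf:
f = E/h = 2.081477e-19 J / (6.62607 × 10⁻³⁴ J·s)
f = 3.1413e+14 Hz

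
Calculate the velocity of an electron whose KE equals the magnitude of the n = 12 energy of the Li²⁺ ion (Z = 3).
5.47e+05 m/s (or 0.18243% of c)

The binding energy at n = 12 for Li²⁺ is:
E_12 = -13.6057 × 3²/12² = -0.8503563 eV
|E_12| = 0.8503563 eV

Convert to Joules:
KE = 0.8503563 eV × (1.602177 × 10⁻¹⁹ J/eV) = 1.3624e-19 J

Using KE = ½mv²:
v = √(2·KE/m_e)
v = √(2 × 1.3624e-19 J / 9.10938 × 10⁻³¹ kg)
v = 5.47e+05 m/s

This is approximately 0.18243% the speed of light.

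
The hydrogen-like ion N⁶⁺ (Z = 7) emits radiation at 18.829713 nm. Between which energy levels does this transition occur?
n = 9 → n = 3

First, find the photon energy from the wavelength (hc = 1239.84 eV·nm):
E = hc/λ = 1239.84 eV·nm / 18.829713 nm = 65.844870 eV

The energy levels of N⁶⁺ satisfy E_n = -13.6057 × 7² / n² eV, so an emission n_i → n_f releases
ΔE = 13.6057 × 7² × (1/n_f² − 1/n_i²) eV.

Setting ΔE equal to the photon energy:
1/n_f² − 1/n_i² = 65.844870 / (13.6057 × 7²) = 0.098765433

Since 1/n_i² must be positive, we need 1/n_f² > 0.098765433, i.e. n_f ≤ 3. For each allowed n_f, solve n_i = (1/n_f² − 0.098765433)^(−1/2) and check whether it is a whole number:
  n_f = 1: 1/n_i² = 1.000000000 − 0.098765433 = 0.901234567 → n_i = 1.053  (not an integer) ✗
  n_f = 2: 1/n_i² = 0.250000000 − 0.098765433 = 0.151234567 → n_i = 2.571  (not an integer) ✗
  n_f = 3: 1/n_i² = 0.111111111 − 0.098765433 = 0.012345678 → n_i = 9.000  → integer, n_i = 9 ✓

Only n_f = 3 gives an integer upper level, n_i = 9.

The transition is from n = 9 to n = 3 (emission).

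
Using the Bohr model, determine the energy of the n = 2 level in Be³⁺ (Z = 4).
-54.423 eV

For hydrogen-like ions, the energy levels scale with Z²:
E_n = -13.6057 Z² / n² eV

For Be³⁺ (Z = 4) at n = 2:
E_2 = -13.6057 × 4² / 2²
E_2 = -13.6057 × 16 / 4
E_2 = -217.6912 / 4
E_2 = -54.423 eV

The energy is 16 times more negative than hydrogen at the same n due to the stronger nuclear charge.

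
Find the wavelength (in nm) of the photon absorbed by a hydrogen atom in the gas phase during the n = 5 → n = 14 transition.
2611.2276 nm

First, find the transition energy using E_n = -13.6057 / n² eV:
E_5 = -13.6057 / 5² = -0.5442280000 eV
E_14 = -13.6057 / 14² = -0.0694168367 eV

Photon energy: |ΔE| = |E_14 - E_5| = 0.4748111633 eV

Convert to wavelength using E = hc/λ with hc = 1239.84 eV·nm:
λ = hc/E = 1239.84 eV·nm / 0.4748111633 eV
λ = 2611.2276 nm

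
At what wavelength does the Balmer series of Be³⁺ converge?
22.78163 nm

The series limit corresponds to the transition from n = ∞ to n = 2.
This is the highest energy (shortest wavelength) transition in the Balmer series.

E_∞ = 0 eV
E_2 = -13.6057 × 4² / 2² = -54.4228000 eV

Energy at series limit:
ΔE = E_∞ - E_2 = 0 - (-54.4228000) = 54.4228000 eV
λ = hc/E = 1239.84 eV·nm / 54.4228000 eV = 22.78163 nm

This energy equals the ionization energy from the n = 2 state of Be³⁺.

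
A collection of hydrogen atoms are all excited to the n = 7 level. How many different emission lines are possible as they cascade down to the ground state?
21

The electron can occupy levels n = 1, 2, ..., 7 during de-excitation — that is m = 7 - 1 + 1 = 7 distinct levels.

The number of distinct spectral lines equals the number of ways to choose 2 of these m levels (each pair gives one possible emission transition):

Number of lines = m(m-1)/2 = 7×6/2 = 21

These correspond to all possible transitions between the 7 levels:
7 → 6, 7 → 5, 7 → 4, 7 → 3, 7 → 2, 7 → 1, 6 → 5, 6 → 4...

Each transition produces a photon with a unique energy (and thus wavelength). This count does not depend on Z.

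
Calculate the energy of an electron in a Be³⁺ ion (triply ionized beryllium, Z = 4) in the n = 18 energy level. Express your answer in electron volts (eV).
-0.67189 eV

The energy levels of a hydrogen-like atom are given by:
E_n = -13.6057 Z² / n² eV  (with Z = 4 for Be³⁺)

For n = 18:
E_18 = -13.6057 × 4² / 18²
E_18 = -13.6057 × 16 / 324
E_18 = -0.67189 eV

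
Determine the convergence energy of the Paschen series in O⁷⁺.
96.75 eV

The series limit corresponds to the transition from n = ∞ to n = 3.
This is the highest energy (shortest wavelength) transition in the Paschen series.

E_∞ = 0 eV
E_3 = -13.6057 × 8² / 3² = -96.75 eV

Energy at series limit:
ΔE = E_∞ - E_3 = 0 - (-96.75) = 96.75 eV

This energy equals the ionization energy from the n = 3 state of O⁷⁺.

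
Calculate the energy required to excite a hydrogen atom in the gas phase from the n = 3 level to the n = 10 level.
1.375687 eV

The energy levels of a hydrogen-like atom are E_n = -13.6057 eV / n².

Energy at n = 3: E_3 = -13.6057 / 3² = -1.511744444 eV
Energy at n = 10: E_10 = -13.6057 / 10² = -0.136057000 eV

The excitation energy is the difference:
ΔE = E_10 - E_3
ΔE = -0.136057000 - (-1.511744444)
ΔE = 1.375687 eV

Since this is positive, energy must be absorbed (photon absorption).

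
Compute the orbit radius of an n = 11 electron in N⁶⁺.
0.9147 nm (or 9.1472 Å)

The Bohr radius formula is:
r_n = n² a₀ / Z

where a₀ = 0.0529177 nm is the Bohr radius.

For N⁶⁺ (Z = 7) at n = 11:
r_11 = 11² × 0.0529177 nm / 7
r_11 = 121 × 0.0529177 nm / 7
r_11 = 6.40304 nm / 7
r_11 = 0.9147 nm

The electron orbits at approximately 0.9147 nm from the nucleus.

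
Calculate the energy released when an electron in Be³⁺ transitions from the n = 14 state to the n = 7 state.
3.33 eV

The energy levels are E_n = -13.6057 Z² eV / n².

Energy at n = 14: E_14 = -13.6057 × 4² / 14² = -1.11067 eV
Energy at n = 7: E_7 = -13.6057 × 4² / 7² = -4.44268 eV

For emission (electron falling to lower state), the photon energy is:
E_photon = E_14 - E_7 = |-1.11067 - (-4.44268)|
E_photon = 3.33 eV

This energy is carried away by the emitted photon.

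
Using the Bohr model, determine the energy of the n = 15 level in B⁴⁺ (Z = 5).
-1.5117 eV

For hydrogen-like ions, the energy levels scale with Z²:
E_n = -13.6057 Z² / n² eV

For B⁴⁺ (Z = 5) at n = 15:
E_15 = -13.6057 × 5² / 15²
E_15 = -13.6057 × 25 / 225
E_15 = -340.1425 / 225
E_15 = -1.5117 eV

The energy is 25 times more negative than hydrogen at the same n due to the stronger nuclear charge.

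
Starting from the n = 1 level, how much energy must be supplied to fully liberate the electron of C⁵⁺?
489.805 eV

The ionization energy is the energy needed to remove the electron completely (n → ∞).

For a hydrogen-like ion with Z = 6, E_n = -13.6057 Z² / n² eV.

At n = 1: E_1 = -13.6057 × 6² / 1² = -489.805200 eV
At n = ∞: E_∞ = 0 eV

Ionization energy = E_∞ - E_1 = 0 - (-489.805200) = 489.805200 eV
Ionization energy ≈ 489.805 eV

This is also called the binding energy of the electron in state n = 1.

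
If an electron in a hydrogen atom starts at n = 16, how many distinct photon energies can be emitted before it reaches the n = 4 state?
78

The electron can occupy levels n = 4, 5, ..., 16 during de-excitation — that is m = 16 - 4 + 1 = 13 distinct levels.

The number of distinct spectral lines equals the number of ways to choose 2 of these m levels (each pair gives one possible emission transition):

Number of lines = m(m-1)/2 = 13×12/2 = 78

These correspond to all possible transitions between the 13 levels:
16 → 15, 16 → 14, 16 → 13, 16 → 12, 16 → 11, 16 → 10, 16 → 9, 16 → 8...

Each transition produces a photon with a unique energy (and thus wavelength). This count does not depend on Z.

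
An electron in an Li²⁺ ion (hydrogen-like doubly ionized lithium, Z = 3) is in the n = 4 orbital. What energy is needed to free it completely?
7.653206 eV

The ionization energy is the energy needed to remove the electron completely (n → ∞).

For a hydrogen-like ion with Z = 3, E_n = -13.6057 Z² / n² eV.

At n = 4: E_4 = -13.6057 × 3² / 4² = -7.653206250 eV
At n = ∞: E_∞ = 0 eV

Ionization energy = E_∞ - E_4 = 0 - (-7.653206250) = 7.653206250 eV
Ionization energy ≈ 7.653206 eV

This is also called the binding energy of the electron in state n = 4.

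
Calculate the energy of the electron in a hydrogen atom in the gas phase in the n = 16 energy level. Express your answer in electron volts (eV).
-0.053 eV

The energy levels of a hydrogen-like atom are given by:
E_n = -13.6057 eV / n²

For n = 16:
E_16 = -13.6057 eV / 16²
E_16 = -13.6057 eV / 256
E_16 = -0.053 eV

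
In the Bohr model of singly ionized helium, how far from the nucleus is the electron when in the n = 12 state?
3.810076 nm (or 38.100759 Å)

The Bohr radius formula is:
r_n = n² a₀ / Z

where a₀ = 0.052917721 nm is the Bohr radius.

For He⁺ (Z = 2) at n = 12:
r_12 = 12² × 0.052917721 nm / 2
r_12 = 144 × 0.052917721 nm / 2
r_12 = 7.6201518 nm / 2
r_12 = 3.810076 nm

The electron orbits at approximately 3.810076 nm from the nucleus.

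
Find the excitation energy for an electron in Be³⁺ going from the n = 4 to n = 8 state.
10.204275 eV

The energy levels of a hydrogen-like atom are E_n = -13.6057 Z² eV / n².

Energy at n = 4: E_4 = -13.6057 × 4² / 4² = -13.605700000 eV
Energy at n = 8: E_8 = -13.6057 × 4² / 8² = -3.401425000 eV

The excitation energy is the difference:
ΔE = E_8 - E_4
ΔE = -3.401425000 - (-13.605700000)
ΔE = 10.204275 eV

Since this is positive, energy must be absorbed (photon absorption).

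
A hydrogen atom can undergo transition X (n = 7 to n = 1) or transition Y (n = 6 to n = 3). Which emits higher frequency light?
7 → 1

Calculate the energy for each transition:

Transition 7 → 1:
ΔE₁ = |E_1 - E_7| = |-13.6057/1² - (-13.6057/7²)|
ΔE₁ = |-13.60570000000 - (-0.27766734694)| = 13.32803265 eV

Transition 6 → 3:
ΔE₂ = |E_3 - E_6| = |-13.6057/3² - (-13.6057/6²)|
ΔE₂ = |-1.51174444444 - (-0.37793611111)| = 1.13380833 eV

Since 13.32803265 eV > 1.13380833 eV, the transition 7 → 1 emits the more energetic photon.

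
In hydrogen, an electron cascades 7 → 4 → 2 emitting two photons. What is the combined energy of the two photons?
3.1238 eV

The energy levels of hydrogen are E_n = -13.6057 / n² eV.

First transition (7 → 4):
ΔE₁ = |E_4 - E_7|
ΔE₁ = |-0.8503562500 - (-0.2776673469)| = 0.5726889 eV

Second transition (4 → 2):
ΔE₂ = |E_2 - E_4|
ΔE₂ = |-3.4014250000 - (-0.8503562500)| = 2.5510688 eV

Total energy released:
E_total = ΔE₁ + ΔE₂ = 0.5726889 + 2.5510688 = 3.1238 eV

Note: This equals the direct transition 7 → 2: 3.1238 eV ✓
Energy is conserved regardless of the path taken.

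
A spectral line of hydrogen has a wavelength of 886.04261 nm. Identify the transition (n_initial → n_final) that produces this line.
n = 11 → n = 3

First, find the photon energy from the wavelength (hc = 1239.84 eV·nm):
E = hc/λ = 1239.84 eV·nm / 886.04261 nm = 1.3993006 eV

The energy levels of hydrogen satisfy E_n = -13.6057 / n² eV, so an emission n_i → n_f releases
ΔE = 13.6057 × (1/n_f² − 1/n_i²) eV.

Setting ΔE equal to the photon energy:
1/n_f² − 1/n_i² = 1.3993006 / 13.6057 = 0.10284665

Since 1/n_i² must be positive, we need 1/n_f² > 0.10284665, i.e. n_f ≤ 3. For each allowed n_f, solve n_i = (1/n_f² − 0.10284665)^(−1/2) and check whether it is a whole number:
  n_f = 1: 1/n_i² = 1.00000000 − 0.10284665 = 0.89715335 → n_i = 1.056  (not an integer) ✗
  n_f = 2: 1/n_i² = 0.25000000 − 0.10284665 = 0.14715335 → n_i = 2.607  (not an integer) ✗
  n_f = 3: 1/n_i² = 0.11111111 − 0.10284665 = 0.00826446 → n_i = 11.000  → integer, n_i = 11 ✓

Only n_f = 3 gives an integer upper level, n_i = 11.

The transition is from n = 11 to n = 3 (emission).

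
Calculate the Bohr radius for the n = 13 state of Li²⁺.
2.9810 nm (or 29.8103 Å)

The Bohr radius formula is:
r_n = n² a₀ / Z

where a₀ = 0.0529177 nm is the Bohr radius.

For Li²⁺ (Z = 3) at n = 13:
r_13 = 13² × 0.0529177 nm / 3
r_13 = 169 × 0.0529177 nm / 3
r_13 = 8.94309 nm / 3
r_13 = 2.9810 nm

The electron orbits at approximately 2.9810 nm from the nucleus.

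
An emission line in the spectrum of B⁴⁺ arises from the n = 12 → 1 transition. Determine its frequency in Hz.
8.1675e+16 Hz

First, find the transition energy:
E_12 = -13.6057 × 5² / 12² = -2.36210069 eV
E_1 = -13.6057 × 5² / 1² = -340.14250000 eV
|ΔE| = |E_1 - E_12| = 337.78039931 eV

Convert to Joules: E = 337.78039931 eV × (1.602177 × 10⁻¹⁹ J/eV) = 5.411840e-17 J

Using E = hf:
f = E/h = 5.411840e-17 J / (6.62607 × 10⁻³⁴ J·s)
f = 8.1675e+16 Hz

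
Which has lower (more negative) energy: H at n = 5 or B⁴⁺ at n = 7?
B⁴⁺ at n = 7 (E = -6.9417 eV)

Using E_n = -13.6057 Z² / n² eV:

H (Z = 1) at n = 5:
E = -13.6057 × 1² / 5² = -13.6057 × 1 / 25 = -0.5442280 eV

B⁴⁺ (Z = 5) at n = 7:
E = -13.6057 × 5² / 7² = -13.6057 × 25 / 49 = -6.9416837 eV

Since -6.9416837 eV < -0.5442280 eV,
B⁴⁺ at n = 7 is more tightly bound (requires more energy to ionize).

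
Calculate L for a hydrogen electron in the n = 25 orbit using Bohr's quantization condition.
2.63643e-33 J·s (or 25ℏ)

In the Bohr model, angular momentum is quantized:
L = nℏ

where ℏ = h/(2π) = 1.0545718e-34 J·s

For n = 25:
L = 25 × 1.0545718e-34 J·s
L = 2.63643e-33 J·s

This can also be written as L = 25ℏ.
The angular momentum is an integer multiple of the reduced Planck constant.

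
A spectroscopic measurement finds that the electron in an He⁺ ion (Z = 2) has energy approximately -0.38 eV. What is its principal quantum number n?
n = 12

The exact energy levels follow E_n = -13.6057 Z² / n² eV with Z = 2.

The measured value (-0.38 eV) is reported to only 2 significant figures, so we must test candidate n values and see which one matches to that precision.

Candidate energies:
  n = 10:  E = -13.6057 × 2² / 10² = -0.54423 eV
  n = 11:  E = -13.6057 × 2² / 11² = -0.44978 eV
  n = 12:  E = -13.6057 × 2² / 12² = -0.37794 eV  ← matches
  n = 13:  E = -13.6057 × 2² / 13² = -0.32203 eV
  n = 14:  E = -13.6057 × 2² / 14² = -0.27767 eV

Checking against the measurement of -0.38 eV (2 sig figs), only n = 12 agrees:
E_12 = -0.37794 eV, which rounds to -0.38 eV ✓

Therefore n = 12.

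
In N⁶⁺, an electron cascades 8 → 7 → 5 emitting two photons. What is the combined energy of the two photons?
16.25031 eV

The energy levels of N⁶⁺ are E_n = -13.6057 × 7² / n² eV.

First transition (8 → 7):
ΔE₁ = |E_7 - E_8|
ΔE₁ = |-13.60570000000 - (-10.41686406250)| = 3.18883594 eV

Second transition (7 → 5):
ΔE₂ = |E_5 - E_7|
ΔE₂ = |-26.66717200000 - (-13.60570000000)| = 13.06147200 eV

Total energy released:
E_total = ΔE₁ + ΔE₂ = 3.18883594 + 13.06147200 = 16.25031 eV

Note: This equals the direct transition 8 → 5: 16.25031 eV ✓
Energy is conserved regardless of the path taken.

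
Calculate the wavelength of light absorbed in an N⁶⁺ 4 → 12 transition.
33.47 nm

First, find the transition energy using E_n = -13.6057 Z² / n² eV:
E_4 = -13.6057 × 7² / 4² = -41.6675 eV
E_12 = -13.6057 × 7² / 12² = -4.6297 eV

Photon energy: |ΔE| = |E_12 - E_4| = 37.0378 eV

Convert to wavelength using E = hc/λ with hc = 1239.84 eV·nm:
λ = hc/E = 1239.84 eV·nm / 37.0378 eV
λ = 33.47 nm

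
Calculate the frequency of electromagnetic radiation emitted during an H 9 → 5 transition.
9.10e+13 Hz

First, find the transition energy:
E_9 = -13.6057 / 9² = -0.1679716 eV
E_5 = -13.6057 / 5² = -0.5442280 eV
|ΔE| = |E_5 - E_9| = 0.3762564 eV

Convert to Joules: E = 0.3762564 eV × (1.602177 × 10⁻¹⁹ J/eV) = 6.0283e-20 J

Using E = hf:
f = E/h = 6.0283e-20 J / (6.62607 × 10⁻³⁴ J·s)
f = 9.10e+13 Hz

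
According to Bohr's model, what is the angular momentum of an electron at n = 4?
4.2183e-34 J·s (or 4ℏ)

In the Bohr model, angular momentum is quantized:
L = nℏ

where ℏ = h/(2π) = 1.054572e-34 J·s

For n = 4:
L = 4 × 1.054572e-34 J·s
L = 4.2183e-34 J·s

This can also be written as L = 4ℏ.
The angular momentum is an integer multiple of the reduced Planck constant.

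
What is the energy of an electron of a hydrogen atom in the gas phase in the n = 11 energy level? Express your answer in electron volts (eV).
-0.112 eV

The energy levels of a hydrogen-like atom are given by:
E_n = -13.6057 eV / n²

For n = 11:
E_11 = -13.6057 eV / 11²
E_11 = -13.6057 eV / 121
E_11 = -0.112 eV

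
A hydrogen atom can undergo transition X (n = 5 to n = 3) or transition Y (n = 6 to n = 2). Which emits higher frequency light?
6 → 2

Calculate the energy for each transition:

Transition 5 → 3:
ΔE₁ = |E_3 - E_5| = |-13.6057/3² - (-13.6057/5²)|
ΔE₁ = |-1.511744444444 - (-0.544228000000)| = 0.967516444 eV

Transition 6 → 2:
ΔE₂ = |E_2 - E_6| = |-13.6057/2² - (-13.6057/6²)|
ΔE₂ = |-3.401425000000 - (-0.377936111111)| = 3.023488889 eV

Since 3.023488889 eV > 0.967516444 eV, the transition 6 → 2 emits the more energetic photon.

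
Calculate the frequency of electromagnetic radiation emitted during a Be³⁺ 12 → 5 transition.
1.7400e+15 Hz

First, find the transition energy:
E_12 = -13.6057 × 4² / 12² = -1.5117444 eV
E_5 = -13.6057 × 4² / 5² = -8.7076480 eV
|ΔE| = |E_5 - E_12| = 7.1959036 eV

Convert to Joules: E = 7.1959036 eV × (1.602177 × 10⁻¹⁹ J/eV) = 1.152911e-18 J

Using E = hf:
f = E/h = 1.152911e-18 J / (6.62607 × 10⁻³⁴ J·s)
f = 1.7400e+15 Hz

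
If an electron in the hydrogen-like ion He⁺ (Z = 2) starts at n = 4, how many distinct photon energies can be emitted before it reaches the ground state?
6

The electron can occupy levels n = 1, 2, ..., 4 during de-excitation — that is m = 4 - 1 + 1 = 4 distinct levels.

The number of distinct spectral lines equals the number of ways to choose 2 of these m levels (each pair gives one possible emission transition):

Number of lines = m(m-1)/2 = 4×3/2 = 6

These correspond to all possible transitions between the 4 levels:
4 → 3, 4 → 2, 4 → 1, 3 → 2, 3 → 1, 2 → 1

Each transition produces a photon with a unique energy (and thus wavelength). This count does not depend on Z.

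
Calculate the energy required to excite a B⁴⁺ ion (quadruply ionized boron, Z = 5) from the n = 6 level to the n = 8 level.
4.13 eV

The energy levels of a hydrogen-like atom are E_n = -13.6057 Z² eV / n².

Energy at n = 6: E_6 = -13.6057 × 5² / 6² = -9.44840 eV
Energy at n = 8: E_8 = -13.6057 × 5² / 8² = -5.31473 eV

The excitation energy is the difference:
ΔE = E_8 - E_6
ΔE = -5.31473 - (-9.44840)
ΔE = 4.13 eV

Since this is positive, energy must be absorbed (photon absorption).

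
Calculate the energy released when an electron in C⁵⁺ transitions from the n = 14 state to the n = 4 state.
28.113819 eV

The energy levels are E_n = -13.6057 Z² eV / n².

Energy at n = 14: E_14 = -13.6057 × 6² / 14² = -2.499006122 eV
Energy at n = 4: E_4 = -13.6057 × 6² / 4² = -30.612825000 eV

For emission (electron falling to lower state), the photon energy is:
E_photon = E_14 - E_4 = |-2.499006122 - (-30.612825000)|
E_photon = 28.113819 eV

This energy is carried away by the emitted photon.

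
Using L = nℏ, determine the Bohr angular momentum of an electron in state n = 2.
2.109e-34 J·s (or 2ℏ)

In the Bohr model, angular momentum is quantized:
L = nℏ

where ℏ = h/(2π) = 1.05457e-34 J·s

For n = 2:
L = 2 × 1.05457e-34 J·s
L = 2.109e-34 J·s

This can also be written as L = 2ℏ.
The angular momentum is an integer multiple of the reduced Planck constant.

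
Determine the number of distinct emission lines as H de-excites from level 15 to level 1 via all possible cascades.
105

The electron can occupy levels n = 1, 2, ..., 15 during de-excitation — that is m = 15 - 1 + 1 = 15 distinct levels.

The number of distinct spectral lines equals the number of ways to choose 2 of these m levels (each pair gives one possible emission transition):

Number of lines = m(m-1)/2 = 15×14/2 = 105

These correspond to all possible transitions between the 15 levels:
15 → 14, 15 → 13, 15 → 12, 15 → 11, 15 → 10, 15 → 9, 15 → 8, 15 → 7...

Each transition produces a photon with a unique energy (and thus wavelength). This count does not depend on Z.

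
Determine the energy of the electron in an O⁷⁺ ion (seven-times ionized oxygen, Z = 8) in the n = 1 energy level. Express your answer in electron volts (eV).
-870.76480 eV

The energy levels of a hydrogen-like atom are given by:
E_n = -13.6057 Z² / n² eV  (with Z = 8 for O⁷⁺)

For n = 1:
E_1 = -13.6057 × 8² / 1²
E_1 = -13.6057 × 64 / 1
E_1 = -870.76480 eV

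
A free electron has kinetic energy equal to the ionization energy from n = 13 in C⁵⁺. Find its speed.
1.01e+06 m/s (or 0.3368% of c)

The binding energy at n = 13 for C⁵⁺ is:
E_13 = -13.6057 × 6²/13² = -2.898256 eV
|E_13| = 2.898256 eV

Convert to Joules:
KE = 2.898256 eV × (1.602177 × 10⁻¹⁹ J/eV) = 4.6435e-19 J

Using KE = ½mv²:
v = √(2·KE/m_e)
v = √(2 × 4.6435e-19 J / 9.10938 × 10⁻³¹ kg)
v = 1.01e+06 m/s

This is approximately 0.3368% the speed of light.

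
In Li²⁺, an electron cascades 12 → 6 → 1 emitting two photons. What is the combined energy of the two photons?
121.601 eV

The energy levels of Li²⁺ are E_n = -13.6057 × 3² / n² eV.

First transition (12 → 6):
ΔE₁ = |E_6 - E_12|
ΔE₁ = |-3.401425000 - (-0.850356250)| = 2.551069 eV

Second transition (6 → 1):
ΔE₂ = |E_1 - E_6|
ΔE₂ = |-122.451300000 - (-3.401425000)| = 119.049875 eV

Total energy released:
E_total = ΔE₁ + ΔE₂ = 2.551069 + 119.049875 = 121.601 eV

Note: This equals the direct transition 12 → 1: 121.601 eV ✓
Energy is conserved regardless of the path taken.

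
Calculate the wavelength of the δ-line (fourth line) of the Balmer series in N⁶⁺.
8.368761 nm

The lines of a series are numbered from the longest wavelength (smallest ΔE) outward; the fourth line is the transition from n = n_f + 4 to n_f.
The Balmer series has all transitions ending at n_f = 2.

For N⁶⁺ (Z = 7), the fourth line (δ-line) is the jump from n = 6 to n = 2:
E_6 = -13.6057 × 7² / 6² = -18.51886944 eV
E_2 = -13.6057 × 7² / 2² = -166.66982500 eV
ΔE = E_6 - E_2 = 148.15095556 eV

λ = hc/E = 1239.84 eV·nm / 148.15095556 eV
λ = 8.368761 nm

This is the δ-line of the Balmer series in N⁶⁺.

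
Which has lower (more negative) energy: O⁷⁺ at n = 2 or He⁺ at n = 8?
O⁷⁺ at n = 2 (E = -217.6912 eV)

Using E_n = -13.6057 Z² / n² eV:

O⁷⁺ (Z = 8) at n = 2:
E = -13.6057 × 8² / 2² = -13.6057 × 64 / 4 = -217.6912000 eV

He⁺ (Z = 2) at n = 8:
E = -13.6057 × 2² / 8² = -13.6057 × 4 / 64 = -0.8503563 eV

Since -217.6912000 eV < -0.8503563 eV,
O⁷⁺ at n = 2 is more tightly bound (requires more energy to ionize).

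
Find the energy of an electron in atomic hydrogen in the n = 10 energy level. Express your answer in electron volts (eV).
-0.1361 eV

The energy levels of a hydrogen-like atom are given by:
E_n = -13.6057 eV / n²

For n = 10:
E_10 = -13.6057 eV / 10²
E_10 = -13.6057 eV / 100
E_10 = -0.1361 eV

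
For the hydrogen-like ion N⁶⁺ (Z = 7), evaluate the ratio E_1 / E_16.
256.000

Using E_n = -13.6057 Z² / n² eV with Z = 7:

E_1 = -13.6057 × 7² / 1² = -666.6793 / 1 = -666.679300000 eV
E_16 = -13.6057 × 7² / 16² = -666.6793 / 256 = -2.604216016 eV

The ratio is:
E_1/E_16 = (-666.679300000) / (-2.604216016)
E_1/E_16 = (-666.6793/1) / (-666.6793/256)
E_1/E_16 = 256/1
E_1/E_16 = 256.000
(Note: the Z² factors cancel in the ratio.)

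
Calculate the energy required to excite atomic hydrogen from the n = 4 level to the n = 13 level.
0.76985 eV

The energy levels of a hydrogen-like atom are E_n = -13.6057 eV / n².

Energy at n = 4: E_4 = -13.6057 / 4² = -0.85035625 eV
Energy at n = 13: E_13 = -13.6057 / 13² = -0.08050710 eV

The excitation energy is the difference:
ΔE = E_13 - E_4
ΔE = -0.08050710 - (-0.85035625)
ΔE = 0.76985 eV

Since this is positive, energy must be absorbed (photon absorption).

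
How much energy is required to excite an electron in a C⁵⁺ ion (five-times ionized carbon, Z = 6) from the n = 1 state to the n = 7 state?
479.80918 eV

The energy levels of a hydrogen-like atom are E_n = -13.6057 Z² eV / n².

Energy at n = 1: E_1 = -13.6057 × 6² / 1² = -489.80520000 eV
Energy at n = 7: E_7 = -13.6057 × 6² / 7² = -9.99602449 eV

The excitation energy is the difference:
ΔE = E_7 - E_1
ΔE = -9.99602449 - (-489.80520000)
ΔE = 479.80918 eV

Since this is positive, energy must be absorbed (photon absorption).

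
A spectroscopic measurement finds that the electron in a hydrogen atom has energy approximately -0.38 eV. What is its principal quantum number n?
n = 6

The exact energy levels follow E_n = -13.6057 eV / n².

The measured value (-0.38 eV) is reported to only 2 significant figures, so we must test candidate n values and see which one matches to that precision.

Candidate energies:
  n = 4:  E = -13.6057/4² = -0.85036 eV
  n = 5:  E = -13.6057/5² = -0.54423 eV
  n = 6:  E = -13.6057/6² = -0.37794 eV  ← matches
  n = 7:  E = -13.6057/7² = -0.27767 eV
  n = 8:  E = -13.6057/8² = -0.21259 eV

Checking against the measurement of -0.38 eV (2 sig figs), only n = 6 agrees:
E_6 = -0.37794 eV, which rounds to -0.38 eV ✓

Therefore n = 6.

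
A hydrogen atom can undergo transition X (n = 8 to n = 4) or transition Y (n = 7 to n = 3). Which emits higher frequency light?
7 → 3

Calculate the energy for each transition:

Transition 8 → 4:
ΔE₁ = |E_4 - E_8| = |-13.6057/4² - (-13.6057/8²)|
ΔE₁ = |-0.8503562500 - (-0.2125890625)| = 0.6377672 eV

Transition 7 → 3:
ΔE₂ = |E_3 - E_7| = |-13.6057/3² - (-13.6057/7²)|
ΔE₂ = |-1.5117444444 - (-0.2776673469)| = 1.2340771 eV

Since 1.2340771 eV > 0.6377672 eV, the transition 7 → 3 emits the more energetic photon.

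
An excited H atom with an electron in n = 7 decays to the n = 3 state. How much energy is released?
1.23 eV

The energy levels are E_n = -13.6057 eV / n².

Energy at n = 7: E_7 = -13.6057 / 7² = -0.27767 eV
Energy at n = 3: E_3 = -13.6057 / 3² = -1.51174 eV

For emission (electron falling to lower state), the photon energy is:
E_photon = E_7 - E_3 = |-0.27767 - (-1.51174)|
E_photon = 1.23 eV

This energy is carried away by the emitted photon.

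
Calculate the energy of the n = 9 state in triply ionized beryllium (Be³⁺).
-2.69 eV

For hydrogen-like ions, the energy levels scale with Z²:
E_n = -13.6057 Z² / n² eV

For Be³⁺ (Z = 4) at n = 9:
E_9 = -13.6057 × 4² / 9²
E_9 = -13.6057 × 16 / 81
E_9 = -217.6912 / 81
E_9 = -2.69 eV

The energy is 16 times more negative than hydrogen at the same n due to the stronger nuclear charge.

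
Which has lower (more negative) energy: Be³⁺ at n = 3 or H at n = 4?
Be³⁺ at n = 3 (E = -24.18791 eV)

Using E_n = -13.6057 Z² / n² eV:

Be³⁺ (Z = 4) at n = 3:
E = -13.6057 × 4² / 3² = -13.6057 × 16 / 9 = -24.18791111 eV

H (Z = 1) at n = 4:
E = -13.6057 × 1² / 4² = -13.6057 × 1 / 16 = -0.85035625 eV

Since -24.18791111 eV < -0.85035625 eV,
Be³⁺ at n = 3 is more tightly bound (requires more energy to ionize).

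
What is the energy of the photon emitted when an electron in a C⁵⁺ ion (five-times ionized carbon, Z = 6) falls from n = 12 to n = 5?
16.19 eV

The energy levels are E_n = -13.6057 Z² eV / n².

Energy at n = 12: E_12 = -13.6057 × 6² / 12² = -3.40143 eV
Energy at n = 5: E_5 = -13.6057 × 6² / 5² = -19.59221 eV

For emission (electron falling to lower state), the photon energy is:
E_photon = E_12 - E_5 = |-3.40143 - (-19.59221)|
E_photon = 16.19 eV

This energy is carried away by the emitted photon.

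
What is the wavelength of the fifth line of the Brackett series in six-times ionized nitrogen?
37.08 nm

The lines of a series are numbered from the longest wavelength (smallest ΔE) outward; the fifth line is the transition from n = n_f + 5 to n_f.
The Brackett series has all transitions ending at n_f = 4.

For N⁶⁺ (Z = 7), the fifth line (ε-line) is the jump from n = 9 to n = 4:
E_9 = -13.6057 × 7² / 9² = -8.2306 eV
E_4 = -13.6057 × 7² / 4² = -41.6675 eV
ΔE = E_9 - E_4 = 33.4369 eV

λ = hc/E = 1239.84 eV·nm / 33.4369 eV
λ = 37.08 nm

This is the ε-line of the Brackett series in N⁶⁺.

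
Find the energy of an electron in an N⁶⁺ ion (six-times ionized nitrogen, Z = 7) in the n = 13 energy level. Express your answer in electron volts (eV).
-3.94 eV

The energy levels of a hydrogen-like atom are given by:
E_n = -13.6057 Z² / n² eV  (with Z = 7 for N⁶⁺)

For n = 13:
E_13 = -13.6057 × 7² / 13²
E_13 = -13.6057 × 49 / 169
E_13 = -3.94 eV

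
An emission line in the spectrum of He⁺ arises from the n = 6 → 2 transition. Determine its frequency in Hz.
2.9243e+15 Hz

First, find the transition energy:
E_6 = -13.6057 × 2² / 6² = -1.5117444 eV
E_2 = -13.6057 × 2² / 2² = -13.6057000 eV
|ΔE| = |E_2 - E_6| = 12.0939556 eV

Convert to Joules: E = 12.0939556 eV × (1.602177 × 10⁻¹⁹ J/eV) = 1.937666e-18 J

Using E = hf:
f = E/h = 1.937666e-18 J / (6.62607 × 10⁻³⁴ J·s)
f = 2.9243e+15 Hz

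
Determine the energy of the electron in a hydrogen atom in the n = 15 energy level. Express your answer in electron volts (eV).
-0.060 eV

The energy levels of a hydrogen-like atom are given by:
E_n = -13.6057 eV / n²

For n = 15:
E_15 = -13.6057 eV / 15²
E_15 = -13.6057 eV / 225
E_15 = -0.060 eV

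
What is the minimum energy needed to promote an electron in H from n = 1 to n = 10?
13.47 eV

The energy levels of a hydrogen-like atom are E_n = -13.6057 eV / n².

Energy at n = 1: E_1 = -13.6057 / 1² = -13.60570 eV
Energy at n = 10: E_10 = -13.6057 / 10² = -0.13606 eV

The excitation energy is the difference:
ΔE = E_10 - E_1
ΔE = -0.13606 - (-13.60570)
ΔE = 13.47 eV

Since this is positive, energy must be absorbed (photon absorption).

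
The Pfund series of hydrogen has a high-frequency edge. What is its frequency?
1.316e+14 Hz

The series limit corresponds to the transition from n = ∞ to n = 5.
This is the highest energy (shortest wavelength) transition in the Pfund series.

E_∞ = 0 eV
E_5 = -13.6057 / 5² = -0.5442280 eV

Energy at series limit:
ΔE = E_∞ - E_5 = 0 - (-0.5442280) = 0.5442280 eV
E = 0.5442280 eV × (1.602177 × 10⁻¹⁹ J/eV) = 8.71950e-20 J
f = E/h = 8.71950e-20 J / (6.62607 × 10⁻³⁴ J·s) = 1.316e+14 Hz

This energy equals the ionization energy from the n = 5 state of hydrogen.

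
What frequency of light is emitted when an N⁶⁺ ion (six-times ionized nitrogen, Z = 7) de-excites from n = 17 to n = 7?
2.73205e+15 Hz

First, find the transition energy:
E_17 = -13.6057 × 7² / 17² = -2.3068488 eV
E_7 = -13.6057 × 7² / 7² = -13.6057000 eV
|ΔE| = |E_7 - E_17| = 11.2988512 eV

Convert to Joules: E = 11.2988512 eV × (1.602177 × 10⁻¹⁹ J/eV) = 1.8102760e-18 J

Using E = hf:
f = E/h = 1.8102760e-18 J / (6.62607 × 10⁻³⁴ J·s)
f = 2.73205e+15 Hz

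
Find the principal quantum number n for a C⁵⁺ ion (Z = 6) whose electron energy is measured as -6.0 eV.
n = 9

The exact energy levels follow E_n = -13.6057 Z² / n² eV with Z = 6.

The measured value (-6.0 eV) is reported to only 2 significant figures, so we must test candidate n values and see which one matches to that precision.

Candidate energies:
  n = 7:  E = -13.6057 × 6² / 7² = -9.99602 eV
  n = 8:  E = -13.6057 × 6² / 8² = -7.65321 eV
  n = 9:  E = -13.6057 × 6² / 9² = -6.04698 eV  ← matches
  n = 10:  E = -13.6057 × 6² / 10² = -4.89805 eV
  n = 11:  E = -13.6057 × 6² / 11² = -4.04798 eV

Checking against the measurement of -6.0 eV (2 sig figs), only n = 9 agrees:
E_9 = -6.04698 eV, which rounds to -6.0 eV ✓

Therefore n = 9.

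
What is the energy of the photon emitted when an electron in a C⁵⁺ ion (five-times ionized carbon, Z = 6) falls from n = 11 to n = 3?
50.37482 eV

The energy levels are E_n = -13.6057 Z² eV / n².

Energy at n = 11: E_11 = -13.6057 × 6² / 11² = -4.04797686 eV
Energy at n = 3: E_3 = -13.6057 × 6² / 3² = -54.42280000 eV

For emission (electron falling to lower state), the photon energy is:
E_photon = E_11 - E_3 = |-4.04797686 - (-54.42280000)|
E_photon = 50.37482 eV

This energy is carried away by the emitted photon.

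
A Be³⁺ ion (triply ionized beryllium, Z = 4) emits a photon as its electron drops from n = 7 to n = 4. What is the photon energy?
9.1630 eV

The energy levels are E_n = -13.6057 Z² eV / n².

Energy at n = 7: E_7 = -13.6057 × 4² / 7² = -4.4426776 eV
Energy at n = 4: E_4 = -13.6057 × 4² / 4² = -13.6057000 eV

For emission (electron falling to lower state), the photon energy is:
E_photon = E_7 - E_4 = |-4.4426776 - (-13.6057000)|
E_photon = 9.1630 eV

This energy is carried away by the emitted photon.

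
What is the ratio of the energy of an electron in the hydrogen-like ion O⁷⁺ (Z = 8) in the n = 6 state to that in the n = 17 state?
8.027778

Using E_n = -13.6057 Z² / n² eV with Z = 8:

E_6 = -13.6057 × 8² / 6² = -870.7648 / 36 = -24.187911111111 eV
E_17 = -13.6057 × 8² / 17² = -870.7648 / 289 = -3.013026989619 eV

The ratio is:
E_6/E_17 = (-24.187911111111) / (-3.013026989619)
E_6/E_17 = (-870.7648/36) / (-870.7648/289)
E_6/E_17 = 289/36
E_6/E_17 = 8.027778
(Note: the Z² factors cancel in the ratio.)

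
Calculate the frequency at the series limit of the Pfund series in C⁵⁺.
4.7374e+15 Hz

The series limit corresponds to the transition from n = ∞ to n = 5.
This is the highest energy (shortest wavelength) transition in the Pfund series.

E_∞ = 0 eV
E_5 = -13.6057 × 6² / 5² = -19.592208 eV

Energy at series limit:
ΔE = E_∞ - E_5 = 0 - (-19.592208) = 19.592208 eV
E = 19.592208 eV × (1.602177 × 10⁻¹⁹ J/eV) = 3.139019e-18 J
f = E/h = 3.139019e-18 J / (6.62607 × 10⁻³⁴ J·s) = 4.7374e+15 Hz

This energy equals the ionization energy from the n = 5 state of C⁵⁺.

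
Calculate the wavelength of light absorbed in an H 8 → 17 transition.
7491.00439 nm

First, find the transition energy using E_n = -13.6057 / n² eV:
E_8 = -13.6057 / 8² = -0.21258906250 eV
E_17 = -13.6057 / 17² = -0.04707854671 eV

Photon energy: |ΔE| = |E_17 - E_8| = 0.16551051579 eV

Convert to wavelength using E = hc/λ with hc = 1239.84 eV·nm:
λ = hc/E = 1239.84 eV·nm / 0.16551051579 eV
λ = 7491.00439 nm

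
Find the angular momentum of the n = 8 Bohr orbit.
8.44e-34 J·s (or 8ℏ)

In the Bohr model, angular momentum is quantized:
L = nℏ

where ℏ = h/(2π) = 1.0546e-34 J·s

For n = 8:
L = 8 × 1.0546e-34 J·s
L = 8.44e-34 J·s

This can also be written as L = 8ℏ.
The angular momentum is an integer multiple of the reduced Planck constant.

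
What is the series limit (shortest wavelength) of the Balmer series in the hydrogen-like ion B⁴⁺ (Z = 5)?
14.5802 nm

The series limit corresponds to the transition from n = ∞ to n = 2.
This is the highest energy (shortest wavelength) transition in the Balmer series.

E_∞ = 0 eV
E_2 = -13.6057 × 5² / 2² = -85.035625 eV

Energy at series limit:
ΔE = E_∞ - E_2 = 0 - (-85.035625) = 85.035625 eV
λ = hc/E = 1239.84 eV·nm / 85.035625 eV = 14.5802 nm

This energy equals the ionization energy from the n = 2 state of B⁴⁺.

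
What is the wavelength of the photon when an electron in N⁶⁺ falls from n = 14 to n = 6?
82.01 nm

First, find the transition energy using E_n = -13.6057 Z² / n² eV:
E_14 = -13.6057 × 7² / 14² = -3.4014 eV
E_6 = -13.6057 × 7² / 6² = -18.5189 eV

Photon energy: |ΔE| = |E_6 - E_14| = 15.1175 eV

Convert to wavelength using E = hc/λ with hc = 1239.84 eV·nm:
λ = hc/E = 1239.84 eV·nm / 15.1175 eV
λ = 82.01 nm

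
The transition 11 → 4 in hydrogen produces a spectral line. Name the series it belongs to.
Brackett series

The spectral series in hydrogen are named based on the final (lower) energy level:
- Lyman series: n_final = 1 (ultraviolet)
- Balmer series: n_final = 2 (visible/near-UV)
- Paschen series: n_final = 3 (infrared)
- Brackett series: n_final = 4 (infrared)
- Pfund series: n_final = 5 (far infrared)

Since this transition ends at n = 4, it belongs to the Brackett series.

For reference, this 11 → 4 line has photon energy
ΔE = 13.6057 eV × (1/4² - 1/11²) = 0.73791244835 eV,
corresponding to wavelength λ = hc/ΔE = 1239.84 eV·nm / 0.73791244835 eV = 1680.19933 nm in the infrared region.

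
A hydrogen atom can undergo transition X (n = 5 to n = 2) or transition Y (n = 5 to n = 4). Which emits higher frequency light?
5 → 2

Calculate the energy for each transition:

Transition 5 → 2:
ΔE₁ = |E_2 - E_5| = |-13.6057/2² - (-13.6057/5²)|
ΔE₁ = |-3.401425000000 - (-0.544228000000)| = 2.857197000 eV

Transition 5 → 4:
ΔE₂ = |E_4 - E_5| = |-13.6057/4² - (-13.6057/5²)|
ΔE₂ = |-0.850356250000 - (-0.544228000000)| = 0.306128250 eV

Since 2.857197000 eV > 0.306128250 eV, the transition 5 → 2 emits the more energetic photon.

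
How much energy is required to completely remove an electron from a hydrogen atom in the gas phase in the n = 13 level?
0.081 eV

The ionization energy is the energy needed to remove the electron completely (n → ∞).

For hydrogen, E_n = -13.6057 eV / n².

At n = 13: E_13 = -13.6057 / 13² = -0.080507 eV
At n = ∞: E_∞ = 0 eV

Ionization energy = E_∞ - E_13 = 0 - (-0.080507) = 0.080507 eV
Ionization energy ≈ 0.081 eV

This is also called the binding energy of the electron in state n = 13.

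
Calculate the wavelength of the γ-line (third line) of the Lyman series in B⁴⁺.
3.8881 nm

The lines of a series are numbered from the longest wavelength (smallest ΔE) outward; the third line is the transition from n = n_f + 3 to n_f.
The Lyman series has all transitions ending at n_f = 1.

For B⁴⁺ (Z = 5), the third line (γ-line) is the jump from n = 4 to n = 1:
E_4 = -13.6057 × 5² / 4² = -21.258906 eV
E_1 = -13.6057 × 5² / 1² = -340.142500 eV
ΔE = E_4 - E_1 = 318.883594 eV

λ = hc/E = 1239.84 eV·nm / 318.883594 eV
λ = 3.8881 nm

This is the γ-line of the Lyman series in B⁴⁺.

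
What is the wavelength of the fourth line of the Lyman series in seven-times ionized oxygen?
1.483179 nm

The lines of a series are numbered from the longest wavelength (smallest ΔE) outward; the fourth line is the transition from n = n_f + 4 to n_f.
The Lyman series has all transitions ending at n_f = 1.

For O⁷⁺ (Z = 8), the fourth line (δ-line) is the jump from n = 5 to n = 1:
E_5 = -13.6057 × 8² / 5² = -34.83059200 eV
E_1 = -13.6057 × 8² / 1² = -870.76480000 eV
ΔE = E_5 - E_1 = 835.93420800 eV

λ = hc/E = 1239.84 eV·nm / 835.93420800 eV
λ = 1.483179 nm

This is the δ-line of the Lyman series in O⁷⁺.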